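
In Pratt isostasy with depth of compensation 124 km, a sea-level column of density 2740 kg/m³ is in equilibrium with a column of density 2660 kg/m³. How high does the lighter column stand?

3.73 km

ρ_ref D = ρ (D + h) → h = D (ρ_ref − ρ)/ρ.
h = 124 km × (2740 − 2660)/2660 = 3.73 km.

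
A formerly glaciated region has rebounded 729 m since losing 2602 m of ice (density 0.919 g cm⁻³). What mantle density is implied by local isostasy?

3.28 g cm⁻³

ρ_m = ρ_ice t / u = 0.919 × 2602 m/729 m = 3.28 g cm⁻³.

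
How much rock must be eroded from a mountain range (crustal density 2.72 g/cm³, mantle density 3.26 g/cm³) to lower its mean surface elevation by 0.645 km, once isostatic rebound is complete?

3.89 km

Net drop Δ = e − u = e − e ρ_c/ρ_m = e (ρ_m − ρ_c)/ρ_m.
e = Δ ρ_m/(ρ_m − ρ_c) = 0.645 km × 3.26/0.54 = 3.89 km.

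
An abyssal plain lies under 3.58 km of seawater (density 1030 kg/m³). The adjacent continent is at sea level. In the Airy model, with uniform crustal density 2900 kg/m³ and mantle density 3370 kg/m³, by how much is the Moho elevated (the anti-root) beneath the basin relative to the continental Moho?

14.2 km

Isostatic balance requires: replacing crust with seawater at the top is compensated by replacing crust with mantle at the base: d (ρ_c − ρ_w) = a (ρ_m − ρ_c).
a = d (ρ_c − ρ_w)/(ρ_m − ρ_c) = 3.58 km × 1870/470 = 14.2 km.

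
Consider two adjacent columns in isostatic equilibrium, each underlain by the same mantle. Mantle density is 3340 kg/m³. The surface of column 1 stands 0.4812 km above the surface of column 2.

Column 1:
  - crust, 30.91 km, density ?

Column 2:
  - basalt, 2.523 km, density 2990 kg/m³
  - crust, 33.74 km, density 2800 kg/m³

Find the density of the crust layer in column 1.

2670 kg/m³

Take the compensation level at the base of the deeper column (depth z_c below the surface of column 1) and equate Σ ρ_i t_i down to z_c; mantle fills any gap and the z_c terms cancel.
Column 1: 30.91×ρ + (z_c − 30.91)×3340
Column 2: 0.4812×0 + 2.523×2990 + 33.74×2800 + (z_c − 0.4812 − 36.263)×3340
The z_c×3340 term appears on both sides and cancels. Collect the known terms of each column as K = Σ(ρt)_known − 3340 × (depth of known layers): K_1 = 0 − 3340×30.91 = −103239.4; K_2 = 102015.77 − 3340×(0.4812 + 36.263) = −20709.858.
Balance: K_1 + 30.91×ρ = K_2, so ρ = (K_2 − K_1)/30.91 = 82529.5/30.91 = 2670 kg/m³.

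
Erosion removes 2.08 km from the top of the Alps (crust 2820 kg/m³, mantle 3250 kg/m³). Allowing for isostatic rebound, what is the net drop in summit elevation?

Rebound u = e ρ_c/ρ_m = 2.08 km × 2820/3250 = 1.805 km.
Net surface drop = e − u = 2.08 km − 1.805 km = e (ρ_m − ρ_c)/ρ_m = 0.275 km.

0.275 km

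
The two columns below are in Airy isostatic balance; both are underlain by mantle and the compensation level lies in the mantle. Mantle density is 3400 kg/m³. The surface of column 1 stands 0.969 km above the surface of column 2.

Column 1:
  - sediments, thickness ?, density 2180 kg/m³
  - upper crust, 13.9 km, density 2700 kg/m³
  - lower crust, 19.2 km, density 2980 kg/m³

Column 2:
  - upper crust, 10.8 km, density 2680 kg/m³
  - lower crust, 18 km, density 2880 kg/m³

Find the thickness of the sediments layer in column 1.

Take the compensation level at the base of the deeper column (depth z_c below the surface of column 1) and equate Σ ρ_i t_i down to z_c; mantle fills any gap and the z_c terms cancel.
Column 1: x×2180 + 13.9×2700 + 19.2×2980 + (z_c − 33.1 − x)×3400
Column 2: 0.969×0 + 10.8×2680 + 18×2880 + (z_c − 0.969 − 28.8)×3400
The z_c×3400 term appears on both sides and cancels. Collect the known terms of each column as K = Σ(ρt)_known − 3400 × (depth of known layers): K_1 = 94746 − 3400×33.1 = −17794; K_2 = 80784 − 3400×(0.969 + 28.8) = −20430.6.
Balance: K_1 − x×(3400 − 2180) = K_2, so x = (K_1 − K_2)/(3400 − 2180) = 2636.6/1220 = 2.16 km.

2.16 km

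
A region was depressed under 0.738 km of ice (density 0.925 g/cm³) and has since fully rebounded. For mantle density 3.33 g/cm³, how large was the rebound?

0.205 km

Removing the load lets mantle flow back in; uplift u satisfies ρ_ice t = ρ_m u.
u = t ρ_ice/ρ_m = 0.738 km × 0.925/3.33 = 0.205 km.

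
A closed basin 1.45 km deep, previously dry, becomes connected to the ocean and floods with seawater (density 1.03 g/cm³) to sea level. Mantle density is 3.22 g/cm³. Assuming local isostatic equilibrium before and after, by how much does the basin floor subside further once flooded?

0.682 km

After flooding the water column is d + s deep. Its weight must equal the weight of mantle displaced by the extra subsidence s: (d + s) ρ_w = s ρ_m.
s = d ρ_w / (ρ_m − ρ_w) = 1.45 km × 1.03/(3.22 − 1.03) = 0.682 km.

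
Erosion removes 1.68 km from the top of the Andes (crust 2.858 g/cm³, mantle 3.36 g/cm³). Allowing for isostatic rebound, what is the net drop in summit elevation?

Rebound u = e ρ_c/ρ_m = 1.68 km × 2.858/3.36 = 1.429 km.
Net surface drop = e − u = 1.68 km − 1.429 km = e (ρ_m − ρ_c)/ρ_m = 0.251 km.

0.251 km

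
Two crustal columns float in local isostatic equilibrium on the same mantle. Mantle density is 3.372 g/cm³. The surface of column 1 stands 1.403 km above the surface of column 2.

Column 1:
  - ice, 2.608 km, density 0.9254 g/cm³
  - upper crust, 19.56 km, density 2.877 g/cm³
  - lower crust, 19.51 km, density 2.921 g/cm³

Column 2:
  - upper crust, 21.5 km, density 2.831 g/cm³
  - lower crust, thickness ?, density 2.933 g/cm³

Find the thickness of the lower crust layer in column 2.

Take the compensation level at the base of the deeper column (depth z_c below the surface of column 1) and equate Σ ρ_i t_i down to z_c; mantle fills any gap and the z_c terms cancel.
Column 1: 2.608×0.9254 + 19.56×2.877 + 19.51×2.921 + (z_c − 41.678)×3.372
Column 2: 1.403×0 + 21.5×2.831 + x×2.933 + (z_c − 1.403 − 21.5 − x)×3.372
The z_c×3.372 term appears on both sides and cancels. Collect the known terms of each column as K = Σ(ρt)_known − 3.372 × (depth of known layers): K_1 = 115.676273 − 3.372×41.678 = −24.8619428; K_2 = 60.8665 − 3.372×(1.403 + 21.5) = −16.362416.
Balance: K_1 = K_2 − x×(3.372 − 2.933), so x = (K_2 − K_1)/(3.372 − 2.933) = 8.49953/0.439 = 19.4 km.

19.4 km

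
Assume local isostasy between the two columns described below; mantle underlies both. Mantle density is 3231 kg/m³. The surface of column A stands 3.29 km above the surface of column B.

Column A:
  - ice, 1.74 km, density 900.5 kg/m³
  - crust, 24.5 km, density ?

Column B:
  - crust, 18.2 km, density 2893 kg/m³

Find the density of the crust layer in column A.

Take the compensation level at the base of the deeper column (depth z_c below the surface of column A) and equate Σ ρ_i t_i down to z_c; mantle fills any gap and the z_c terms cancel.
Column A: 1.74×900.5 + 24.5×ρ + (z_c − 26.24)×3231
Column B: 3.29×0 + 18.2×2893 + (z_c − 3.29 − 18.2)×3231
The z_c×3231 term appears on both sides and cancels. Collect the known terms of each column as K = Σ(ρt)_known − 3231 × (depth of known layers): K_A = 1566.87 − 3231×26.24 = −83214.57; K_B = 52652.6 − 3231×(3.29 + 18.2) = −16781.59.
Balance: K_A + 24.5×ρ = K_B, so ρ = (K_B − K_A)/24.5 = 66433/24.5 = 2710 kg/m³.

2710 kg/m³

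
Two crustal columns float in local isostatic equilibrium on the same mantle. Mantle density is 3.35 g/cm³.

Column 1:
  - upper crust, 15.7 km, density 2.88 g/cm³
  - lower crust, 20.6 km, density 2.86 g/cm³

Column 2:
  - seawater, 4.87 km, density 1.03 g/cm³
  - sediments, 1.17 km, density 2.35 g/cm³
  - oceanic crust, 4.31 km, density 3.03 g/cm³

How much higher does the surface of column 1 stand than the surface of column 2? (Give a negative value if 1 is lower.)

1.08 km

For any compensation level in the mantle, the mantle terms cancel and isostasy reduces to e = (Σt_1 − Σt_2) − (Σ(ρt)_1 − Σ(ρt)_2) / ρ_m.
Σt_1 = 36.3 km; Σt_2 = 10.35 km; Σ(ρt)_1 = 104.132; Σ(ρt)_2 = 20.8249 (in km·g/cm³).
e = (36.3 − 10.35) − (104.132 − 20.8249) / 3.35 = 1.08 km.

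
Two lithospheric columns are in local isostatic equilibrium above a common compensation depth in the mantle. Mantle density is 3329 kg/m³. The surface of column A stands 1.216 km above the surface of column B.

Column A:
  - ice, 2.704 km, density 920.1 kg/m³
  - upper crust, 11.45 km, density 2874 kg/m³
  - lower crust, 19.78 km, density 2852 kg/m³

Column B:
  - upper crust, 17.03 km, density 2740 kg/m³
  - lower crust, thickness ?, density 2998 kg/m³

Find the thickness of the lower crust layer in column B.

Take the compensation level at the base of the deeper column (depth z_c below the surface of column A) and equate Σ ρ_i t_i down to z_c; mantle fills any gap and the z_c terms cancel.
Column A: 2.704×920.1 + 11.45×2874 + 19.78×2852 + (z_c − 33.934)×3329
Column B: 1.216×0 + 17.03×2740 + x×2998 + (z_c − 1.216 − 17.03 − x)×3329
The z_c×3329 term appears on both sides and cancels. Collect the known terms of each column as K = Σ(ρt)_known − 3329 × (depth of known layers): K_A = 91807.8104 − 3329×33.934 = −21158.4756; K_B = 46662.2 − 3329×(1.216 + 17.03) = −14078.734.
Balance: K_A = K_B − x×(3329 − 2998), so x = (K_B − K_A)/(3329 − 2998) = 7079.74/331 = 21.4 km.

21.4 km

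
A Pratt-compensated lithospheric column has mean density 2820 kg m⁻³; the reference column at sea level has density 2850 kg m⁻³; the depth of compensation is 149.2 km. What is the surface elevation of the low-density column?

1.59 km

ρ_ref D = ρ (D + h) → h = D (ρ_ref − ρ)/ρ.
h = 149.2 km × (2850 − 2820)/2820 = 1.59 km.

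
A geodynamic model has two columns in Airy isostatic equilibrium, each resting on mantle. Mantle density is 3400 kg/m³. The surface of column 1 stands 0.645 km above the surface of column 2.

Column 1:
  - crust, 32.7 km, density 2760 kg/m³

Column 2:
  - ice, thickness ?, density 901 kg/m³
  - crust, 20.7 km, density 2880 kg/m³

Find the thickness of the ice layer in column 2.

3.19 km

Take the compensation level at the base of the deeper column (depth z_c below the surface of column 1) and equate Σ ρ_i t_i down to z_c; mantle fills any gap and the z_c terms cancel.
Column 1: 32.7×2760 + (z_c − 32.7)×3400
Column 2: 0.645×0 + x×901 + 20.7×2880 + (z_c − 0.645 − 20.7 − x)×3400
The z_c×3400 term appears on both sides and cancels. Collect the known terms of each column as K = Σ(ρt)_known − 3400 × (depth of known layers): K_1 = 90252 − 3400×32.7 = −20928; K_2 = 59616 − 3400×(0.645 + 20.7) = −12957.
Balance: K_1 = K_2 − x×(3400 − 901), so x = (K_2 − K_1)/(3400 − 901) = 7971/2499 = 3.19 km.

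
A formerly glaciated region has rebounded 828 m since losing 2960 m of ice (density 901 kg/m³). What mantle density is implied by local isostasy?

ρ_m = ρ_ice t / u = 901 × 2960 m/828 m = 3220 kg/m³.

3220 kg/m³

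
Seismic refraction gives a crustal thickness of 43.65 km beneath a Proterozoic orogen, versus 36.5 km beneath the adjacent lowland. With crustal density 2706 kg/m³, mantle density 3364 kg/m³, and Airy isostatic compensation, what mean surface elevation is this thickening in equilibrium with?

Excess crust Δ = 43.65 km − 36.5 km = 7.15 km, split between elevation h and root r with h + r = Δ.
Airy balance ρ_c h = (ρ_m − ρ_c) r gives r = h ρ_c/(ρ_m − ρ_c), so h (1 + ρ_c/(ρ_m − ρ_c)) = Δ, i.e. h = Δ (ρ_m − ρ_c)/ρ_m.
h = 7.15 km × 658/3364 = 1.4 km.

1.4 km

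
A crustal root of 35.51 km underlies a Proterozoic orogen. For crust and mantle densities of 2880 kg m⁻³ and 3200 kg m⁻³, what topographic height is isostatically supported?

3.95 km

For local isostatic compensation: ρ_c h = (ρ_m − ρ_c) r.
h = r (ρ_m − ρ_c) / ρ_c = 35.51 km × (3200 − 2880) / 2880 = 3.95 km.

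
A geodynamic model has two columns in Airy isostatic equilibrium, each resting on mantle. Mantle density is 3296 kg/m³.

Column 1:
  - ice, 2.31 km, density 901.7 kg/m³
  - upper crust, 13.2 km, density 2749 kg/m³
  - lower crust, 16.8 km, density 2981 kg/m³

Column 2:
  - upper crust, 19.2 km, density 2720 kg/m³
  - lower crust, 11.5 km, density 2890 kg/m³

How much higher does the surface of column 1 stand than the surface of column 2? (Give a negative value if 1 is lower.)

0.702 km

For any compensation level in the mantle, the mantle terms cancel and isostasy reduces to e = (Σt_1 − Σt_2) − (Σ(ρt)_1 − Σ(ρt)_2) / ρ_m.
Σt_1 = 32.31 km; Σt_2 = 30.7 km; Σ(ρt)_1 = 88450.527; Σ(ρt)_2 = 85459 (in km·kg/m³).
e = (32.31 − 30.7) − (88450.527 − 85459) / 3296 = 0.702 km.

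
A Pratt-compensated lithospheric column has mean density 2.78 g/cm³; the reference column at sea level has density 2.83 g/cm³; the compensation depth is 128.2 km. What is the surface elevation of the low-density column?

2.31 km

ρ_ref D = ρ (D + h) → h = D (ρ_ref − ρ)/ρ.
h = 128.2 km × (2.83 − 2.78)/2.78 = 2.31 km.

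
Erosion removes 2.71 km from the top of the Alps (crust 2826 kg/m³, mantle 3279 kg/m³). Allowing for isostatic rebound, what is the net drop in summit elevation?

Rebound u = e ρ_c/ρ_m = 2.71 km × 2826/3279 = 2.336 km.
Net surface drop = e − u = 2.71 km − 2.336 km = e (ρ_m − ρ_c)/ρ_m = 0.374 km.

0.374 km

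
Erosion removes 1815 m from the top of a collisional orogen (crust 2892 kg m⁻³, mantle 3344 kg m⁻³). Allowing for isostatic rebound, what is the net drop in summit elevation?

245 m

Rebound u = e ρ_c/ρ_m = 1815 m × 2892/3344 = 1570 m.
Net surface drop = e − u = 1815 m − 1570 m = e (ρ_m − ρ_c)/ρ_m = 245 m.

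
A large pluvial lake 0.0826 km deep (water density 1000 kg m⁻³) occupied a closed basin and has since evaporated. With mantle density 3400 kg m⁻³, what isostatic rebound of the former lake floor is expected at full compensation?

u = d ρ_w/ρ_m = 0.0826 km × 1000/3400 = 0.0243 km.

0.0243 km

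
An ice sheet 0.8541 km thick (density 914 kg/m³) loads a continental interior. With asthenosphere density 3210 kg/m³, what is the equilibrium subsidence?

0.243 km

For local isostatic compensation: the ice load ρ_ice t is balanced by mantle displaced below, ρ_m s.
s = t ρ_ice / ρ_m = 0.8541 km × 914/3210 = 0.243 km.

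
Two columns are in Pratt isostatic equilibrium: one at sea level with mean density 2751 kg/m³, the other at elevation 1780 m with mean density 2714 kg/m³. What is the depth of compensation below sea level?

131000 m

ρ_ref D = ρ (D + h) → D (ρ_ref − ρ) = ρ h.
D = ρ h/(ρ_ref − ρ) = 2714 × 1780 m/(2751 − 2714) = 131000 m.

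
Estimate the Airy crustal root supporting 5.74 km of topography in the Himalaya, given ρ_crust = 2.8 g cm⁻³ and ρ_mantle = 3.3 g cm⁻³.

In Airy isostatic equilibrium: the weight of the topography is balanced by the buoyancy of the root, ρ_c h = (ρ_m − ρ_c) r.
r = h · ρ_c / (ρ_m − ρ_c) = 5.74 km × 2.8 / (3.3 − 2.8) = 32.1 km.

32.1 km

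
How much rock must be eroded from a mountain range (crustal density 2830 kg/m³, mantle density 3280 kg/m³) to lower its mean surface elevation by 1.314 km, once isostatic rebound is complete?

9.58 km

Net drop Δ = e − u = e − e ρ_c/ρ_m = e (ρ_m − ρ_c)/ρ_m.
e = Δ ρ_m/(ρ_m − ρ_c) = 1.314 km × 3280/450 = 9.58 km.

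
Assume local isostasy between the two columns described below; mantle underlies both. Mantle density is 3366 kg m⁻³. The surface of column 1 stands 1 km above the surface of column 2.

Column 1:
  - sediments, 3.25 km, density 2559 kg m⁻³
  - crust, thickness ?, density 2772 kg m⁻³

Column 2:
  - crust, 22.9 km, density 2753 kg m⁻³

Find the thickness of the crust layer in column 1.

Take the compensation level at the base of the deeper column (depth z_c below the surface of column 1) and equate Σ ρ_i t_i down to z_c; mantle fills any gap and the z_c terms cancel.
Column 1: 3.25×2559 + x×2772 + (z_c − 3.25 − x)×3366
Column 2: 1×0 + 22.9×2753 + (z_c − 1 − 22.9)×3366
The z_c×3366 term appears on both sides and cancels. Collect the known terms of each column as K = Σ(ρt)_known − 3366 × (depth of known layers): K_1 = 8316.75 − 3366×3.25 = −2622.75; K_2 = 63043.7 − 3366×(1 + 22.9) = −17403.7.
Balance: K_1 − x×(3366 − 2772) = K_2, so x = (K_1 − K_2)/(3366 − 2772) = 14781/594 = 24.9 km.

24.9 km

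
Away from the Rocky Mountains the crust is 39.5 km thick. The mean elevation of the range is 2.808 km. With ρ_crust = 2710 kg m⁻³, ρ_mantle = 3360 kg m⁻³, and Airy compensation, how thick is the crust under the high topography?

54 km

Root depth r = h ρ_c / (ρ_m − ρ_c) = 2.808 km × 2710 / 650 = 11.71 km.
Total thickness = T + h + r = 39.5 km + 2.808 km + 11.71 km = 54 km.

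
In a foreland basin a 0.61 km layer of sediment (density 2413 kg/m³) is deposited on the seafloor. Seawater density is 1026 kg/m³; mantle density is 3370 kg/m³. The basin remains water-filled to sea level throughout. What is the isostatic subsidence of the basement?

Submarine loading: the sediment displaces seawater, and the subsidence is in turn flooded, so s (ρ_m − ρ_w) = t (ρ_sed − ρ_w).
s = 0.61 km × (2413 − 1026) / (3370 − 1026) = 0.361 km.

0.361 km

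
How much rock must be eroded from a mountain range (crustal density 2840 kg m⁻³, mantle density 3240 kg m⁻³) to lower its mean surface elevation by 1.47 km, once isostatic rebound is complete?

11.9 km

Net drop Δ = e − u = e − e ρ_c/ρ_m = e (ρ_m − ρ_c)/ρ_m.
e = Δ ρ_m/(ρ_m − ρ_c) = 1.47 km × 3240/400 = 11.9 km.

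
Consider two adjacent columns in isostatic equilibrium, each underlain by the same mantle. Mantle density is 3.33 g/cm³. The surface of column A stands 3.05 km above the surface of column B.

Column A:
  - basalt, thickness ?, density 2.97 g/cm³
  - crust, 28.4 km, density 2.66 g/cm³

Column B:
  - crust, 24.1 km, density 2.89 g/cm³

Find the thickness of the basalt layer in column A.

4.81 km

Take the compensation level at the base of the deeper column (depth z_c below the surface of column A) and equate Σ ρ_i t_i down to z_c; mantle fills any gap and the z_c terms cancel.
Column A: x×2.97 + 28.4×2.66 + (z_c − 28.4 − x)×3.33
Column B: 3.05×0 + 24.1×2.89 + (z_c − 3.05 − 24.1)×3.33
The z_c×3.33 term appears on both sides and cancels. Collect the known terms of each column as K = Σ(ρt)_known − 3.33 × (depth of known layers): K_A = 75.544 − 3.33×28.4 = −19.028; K_B = 69.649 − 3.33×(3.05 + 24.1) = −20.7605.
Balance: K_A − x×(3.33 − 2.97) = K_B, so x = (K_A − K_B)/(3.33 − 2.97) = 1.7325/0.36 = 4.81 km.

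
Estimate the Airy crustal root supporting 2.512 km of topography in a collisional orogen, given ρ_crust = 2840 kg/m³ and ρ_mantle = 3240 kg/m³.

For local isostatic compensation: the weight of the topography is balanced by the buoyancy of the root, ρ_c h = (ρ_m − ρ_c) r.
r = h · ρ_c / (ρ_m − ρ_c) = 2.512 km × 2840 / (3240 − 2840) = 17.8 km.

17.8 km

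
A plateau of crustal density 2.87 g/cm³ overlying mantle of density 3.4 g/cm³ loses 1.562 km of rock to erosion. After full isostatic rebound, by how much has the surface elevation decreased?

Rebound u = e ρ_c/ρ_m = 1.562 km × 2.87/3.4 = 1.319 km.
Net surface drop = e − u = 1.562 km − 1.319 km = e (ρ_m − ρ_c)/ρ_m = 0.243 km.

0.243 km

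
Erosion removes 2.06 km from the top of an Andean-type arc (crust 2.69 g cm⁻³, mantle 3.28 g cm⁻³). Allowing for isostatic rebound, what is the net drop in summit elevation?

0.371 km

Rebound u = e ρ_c/ρ_m = 2.06 km × 2.69/3.28 = 1.689 km.
Net surface drop = e − u = 2.06 km − 1.689 km = e (ρ_m − ρ_c)/ρ_m = 0.371 km.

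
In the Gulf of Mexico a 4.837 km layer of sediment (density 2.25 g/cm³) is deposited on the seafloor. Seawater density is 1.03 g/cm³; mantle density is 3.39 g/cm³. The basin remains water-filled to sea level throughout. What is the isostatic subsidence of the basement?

Submarine loading: the sediment displaces seawater, and the subsidence is in turn flooded, so s (ρ_m − ρ_w) = t (ρ_sed − ρ_w).
s = 4.837 km × (2.25 − 1.03) / (3.39 − 1.03) = 2.5 km.

2.5 km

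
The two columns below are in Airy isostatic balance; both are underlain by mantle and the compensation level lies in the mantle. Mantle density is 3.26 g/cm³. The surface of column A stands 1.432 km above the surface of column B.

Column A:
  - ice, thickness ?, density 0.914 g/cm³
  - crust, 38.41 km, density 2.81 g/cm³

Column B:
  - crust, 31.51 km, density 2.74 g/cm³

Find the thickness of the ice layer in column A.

Take the compensation level at the base of the deeper column (depth z_c below the surface of column A) and equate Σ ρ_i t_i down to z_c; mantle fills any gap and the z_c terms cancel.
Column A: x×0.914 + 38.41×2.81 + (z_c − 38.41 − x)×3.26
Column B: 1.432×0 + 31.51×2.74 + (z_c − 1.432 − 31.51)×3.26
The z_c×3.26 term appears on both sides and cancels. Collect the known terms of each column as K = Σ(ρt)_known − 3.26 × (depth of known layers): K_A = 107.9321 − 3.26×38.41 = −17.2845; K_B = 86.3374 − 3.26×(1.432 + 31.51) = −21.05352.
Balance: K_A − x×(3.26 − 0.914) = K_B, so x = (K_A − K_B)/(3.26 − 0.914) = 3.76902/2.346 = 1.61 km.

1.61 km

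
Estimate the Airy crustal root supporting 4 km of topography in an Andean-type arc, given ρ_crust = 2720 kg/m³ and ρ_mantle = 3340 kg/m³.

Equating mass per unit area of the two columns: the weight of the topography is balanced by the buoyancy of the root, ρ_c h = (ρ_m − ρ_c) r.
r = h · ρ_c / (ρ_m − ρ_c) = 4 km × 2720 / (3340 − 2720) = 17.5 km.

17.5 km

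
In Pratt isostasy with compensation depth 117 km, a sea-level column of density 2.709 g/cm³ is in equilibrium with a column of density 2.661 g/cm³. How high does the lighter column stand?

2.11 km

ρ_ref D = ρ (D + h) → h = D (ρ_ref − ρ)/ρ.
h = 117 km × (2.709 − 2.661)/2.661 = 2.11 km.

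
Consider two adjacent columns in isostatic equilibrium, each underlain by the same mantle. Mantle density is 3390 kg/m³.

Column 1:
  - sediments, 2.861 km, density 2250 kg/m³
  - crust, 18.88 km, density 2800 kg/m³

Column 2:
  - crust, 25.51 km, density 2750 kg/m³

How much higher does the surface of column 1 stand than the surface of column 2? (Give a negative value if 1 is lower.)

For any compensation level in the mantle, the mantle terms cancel and isostasy reduces to e = (Σt_1 − Σt_2) − (Σ(ρt)_1 − Σ(ρt)_2) / ρ_m.
Σt_1 = 21.741 km; Σt_2 = 25.51 km; Σ(ρt)_1 = 59301.25; Σ(ρt)_2 = 70152.5 (in km·kg/m³).
e = (21.741 − 25.51) − (59301.25 − 70152.5) / 3390 = −0.568 km.

−0.568 km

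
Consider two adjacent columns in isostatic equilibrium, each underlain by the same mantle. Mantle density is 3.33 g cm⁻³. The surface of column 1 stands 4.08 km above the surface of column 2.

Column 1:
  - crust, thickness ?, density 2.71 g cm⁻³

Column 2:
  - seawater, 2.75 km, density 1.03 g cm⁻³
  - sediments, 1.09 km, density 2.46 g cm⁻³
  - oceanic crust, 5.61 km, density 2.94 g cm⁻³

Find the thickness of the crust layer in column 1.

37.2 km

Take the compensation level at the base of the deeper column (depth z_c below the surface of column 1) and equate Σ ρ_i t_i down to z_c; mantle fills any gap and the z_c terms cancel.
Column 1: x×2.71 + (z_c − 0 − x)×3.33
Column 2: 4.08×0 + 2.75×1.03 + 1.09×2.46 + 5.61×2.94 + (z_c − 4.08 − 9.45)×3.33
The z_c×3.33 term appears on both sides and cancels. Collect the known terms of each column as K = Σ(ρt)_known − 3.33 × (depth of known layers): K_1 = 0 − 3.33×0 = 0; K_2 = 22.0073 − 3.33×(4.08 + 9.45) = −23.0476.
Balance: K_1 − x×(3.33 − 2.71) = K_2, so x = (K_1 − K_2)/(3.33 − 2.71) = 23.0476/0.62 = 37.2 km.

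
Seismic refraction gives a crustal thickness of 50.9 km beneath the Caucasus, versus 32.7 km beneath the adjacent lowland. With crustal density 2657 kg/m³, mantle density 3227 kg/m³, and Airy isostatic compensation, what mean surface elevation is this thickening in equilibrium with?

3.21 km

Excess crust Δ = 50.9 km − 32.7 km = 18.2 km, split between elevation h and root r with h + r = Δ.
Airy balance ρ_c h = (ρ_m − ρ_c) r gives r = h ρ_c/(ρ_m − ρ_c), so h (1 + ρ_c/(ρ_m − ρ_c)) = Δ, i.e. h = Δ (ρ_m − ρ_c)/ρ_m.
h = 18.2 km × 570/3227 = 3.21 km.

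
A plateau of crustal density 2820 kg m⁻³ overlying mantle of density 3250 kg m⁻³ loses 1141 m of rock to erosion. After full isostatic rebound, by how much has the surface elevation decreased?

151 m

Rebound u = e ρ_c/ρ_m = 1141 m × 2820/3250 = 990 m.
Net surface drop = e − u = 1141 m − 990 m = e (ρ_m − ρ_c)/ρ_m = 151 m.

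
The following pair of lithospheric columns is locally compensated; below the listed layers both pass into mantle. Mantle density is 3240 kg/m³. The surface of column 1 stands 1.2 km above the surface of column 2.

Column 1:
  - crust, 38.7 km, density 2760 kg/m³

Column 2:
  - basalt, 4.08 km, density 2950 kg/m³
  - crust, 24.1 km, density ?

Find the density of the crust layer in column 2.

2680 kg/m³

Take the compensation level at the base of the deeper column (depth z_c below the surface of column 1) and equate Σ ρ_i t_i down to z_c; mantle fills any gap and the z_c terms cancel.
Column 1: 38.7×2760 + (z_c − 38.7)×3240
Column 2: 1.2×0 + 4.08×2950 + 24.1×ρ + (z_c − 1.2 − 28.18)×3240
The z_c×3240 term appears on both sides and cancels. Collect the known terms of each column as K = Σ(ρt)_known − 3240 × (depth of known layers): K_1 = 106812 − 3240×38.7 = −18576; K_2 = 12036 − 3240×(1.2 + 28.18) = −83155.2.
Balance: K_1 = K_2 + 24.1×ρ, so ρ = (K_1 − K_2)/24.1 = 64579.2/24.1 = 2680 kg/m³.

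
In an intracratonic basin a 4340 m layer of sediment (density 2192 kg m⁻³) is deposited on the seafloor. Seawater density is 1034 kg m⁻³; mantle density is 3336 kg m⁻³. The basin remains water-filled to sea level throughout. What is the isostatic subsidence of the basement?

2180 m

Submarine loading: the sediment displaces seawater, and the subsidence is in turn flooded, so s (ρ_m − ρ_w) = t (ρ_sed − ρ_w).
s = 4340 m × (2192 − 1034) / (3336 − 1034) = 2180 m.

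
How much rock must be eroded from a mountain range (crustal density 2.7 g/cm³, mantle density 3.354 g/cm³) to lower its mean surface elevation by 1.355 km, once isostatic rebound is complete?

Net drop Δ = e − u = e − e ρ_c/ρ_m = e (ρ_m − ρ_c)/ρ_m.
e = Δ ρ_m/(ρ_m − ρ_c) = 1.355 km × 3.354/0.654 = 6.95 km.

6.95 km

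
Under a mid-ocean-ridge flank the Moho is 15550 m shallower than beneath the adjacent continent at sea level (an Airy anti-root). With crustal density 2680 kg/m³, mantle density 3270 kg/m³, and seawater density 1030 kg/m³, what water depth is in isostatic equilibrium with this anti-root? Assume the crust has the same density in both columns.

5560 m

Replacing a thickness d of crust by seawater at the top must be balanced by replacing crust with mantle at the base: d (ρ_c − ρ_w) = a (ρ_m − ρ_c).
d = a (ρ_m − ρ_c)/(ρ_c − ρ_w) = 15550 m × 590/1650 = 5560 m.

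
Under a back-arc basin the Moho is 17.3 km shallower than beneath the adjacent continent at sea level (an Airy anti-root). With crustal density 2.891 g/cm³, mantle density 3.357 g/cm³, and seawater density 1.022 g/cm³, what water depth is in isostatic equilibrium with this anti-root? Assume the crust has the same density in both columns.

Replacing a thickness d of crust by seawater at the top must be balanced by replacing crust with mantle at the base: d (ρ_c − ρ_w) = a (ρ_m − ρ_c).
d = a (ρ_m − ρ_c)/(ρ_c − ρ_w) = 17.3 km × 0.466/1.869 = 4.31 km.

4.31 km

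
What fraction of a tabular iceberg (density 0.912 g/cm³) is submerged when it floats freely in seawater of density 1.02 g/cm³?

0.894

Submerged fraction = ρ_obj/ρ_fluid = 0.912/1.02 = 0.894.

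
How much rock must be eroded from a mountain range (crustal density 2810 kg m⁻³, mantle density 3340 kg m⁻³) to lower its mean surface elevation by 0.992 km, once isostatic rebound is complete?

6.25 km

Net drop Δ = e − u = e − e ρ_c/ρ_m = e (ρ_m − ρ_c)/ρ_m.
e = Δ ρ_m/(ρ_m − ρ_c) = 0.992 km × 3340/530 = 6.25 km.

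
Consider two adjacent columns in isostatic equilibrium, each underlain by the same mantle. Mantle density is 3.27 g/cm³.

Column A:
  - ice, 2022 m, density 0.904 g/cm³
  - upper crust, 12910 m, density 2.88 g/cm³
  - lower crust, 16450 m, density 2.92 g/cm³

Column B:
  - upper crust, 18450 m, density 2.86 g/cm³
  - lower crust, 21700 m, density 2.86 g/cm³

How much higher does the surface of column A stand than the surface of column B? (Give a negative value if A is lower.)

For any compensation level in the mantle, the mantle terms cancel and isostasy reduces to e = (Σt_A − Σt_B) − (Σ(ρt)_A − Σ(ρt)_B) / ρ_m.
Σt_A = 31382 m; Σt_B = 40150 m; Σ(ρt)_A = 87042.688; Σ(ρt)_B = 114829 (in m·g/cm³).
e = (31382 − 40150) − (87042.688 − 114829) / 3.27 = −271 m.

−271 m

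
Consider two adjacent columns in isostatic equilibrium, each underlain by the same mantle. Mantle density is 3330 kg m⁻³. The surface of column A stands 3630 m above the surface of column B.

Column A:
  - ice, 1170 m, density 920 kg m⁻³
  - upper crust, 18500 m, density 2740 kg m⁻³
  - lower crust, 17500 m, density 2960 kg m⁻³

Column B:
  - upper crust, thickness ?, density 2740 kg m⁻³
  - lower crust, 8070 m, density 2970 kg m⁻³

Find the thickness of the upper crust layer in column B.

8840 m

Take the compensation level at the base of the deeper column (depth z_c below the surface of column A) and equate Σ ρ_i t_i down to z_c; mantle fills any gap and the z_c terms cancel.
Column A: 1170×920 + 18500×2740 + 17500×2960 + (z_c − 37170)×3330
Column B: 3630×0 + x×2740 + 8070×2970 + (z_c − 3630 − 8070 − x)×3330
The z_c×3330 term appears on both sides and cancels. Collect the known terms of each column as K = Σ(ρt)_known − 3330 × (depth of known layers): K_A = 103566400 − 3330×37170 = −20209700; K_B = 23967900 − 3330×(3630 + 8070) = −14993100.
Balance: K_A = K_B − x×(3330 − 2740), so x = (K_B − K_A)/(3330 − 2740) = 5216600/590 = 8840 m.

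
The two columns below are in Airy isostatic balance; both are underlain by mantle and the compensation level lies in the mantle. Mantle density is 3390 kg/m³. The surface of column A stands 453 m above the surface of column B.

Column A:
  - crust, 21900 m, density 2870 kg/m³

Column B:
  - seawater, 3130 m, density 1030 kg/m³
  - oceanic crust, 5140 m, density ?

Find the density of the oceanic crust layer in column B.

Take the compensation level at the base of the deeper column (depth z_c below the surface of column A) and equate Σ ρ_i t_i down to z_c; mantle fills any gap and the z_c terms cancel.
Column A: 21900×2870 + (z_c − 21900)×3390
Column B: 453×0 + 3130×1030 + 5140×ρ + (z_c − 453 − 8270)×3390
The z_c×3390 term appears on both sides and cancels. Collect the known terms of each column as K = Σ(ρt)_known − 3390 × (depth of known layers): K_A = 62853000 − 3390×21900 = −11388000; K_B = 3223900 − 3390×(453 + 8270) = −26347070.
Balance: K_A = K_B + 5140×ρ, so ρ = (K_A − K_B)/5140 = 14959100/5140 = 2910 kg/m³.

2910 kg/m³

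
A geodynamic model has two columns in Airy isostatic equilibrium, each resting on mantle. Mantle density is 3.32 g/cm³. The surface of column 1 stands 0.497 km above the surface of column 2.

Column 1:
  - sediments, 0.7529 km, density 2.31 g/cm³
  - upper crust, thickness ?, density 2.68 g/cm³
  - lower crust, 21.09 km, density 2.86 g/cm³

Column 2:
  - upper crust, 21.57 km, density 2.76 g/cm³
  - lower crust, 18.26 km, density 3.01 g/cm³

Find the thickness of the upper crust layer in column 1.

14 km

Take the compensation level at the base of the deeper column (depth z_c below the surface of column 1) and equate Σ ρ_i t_i down to z_c; mantle fills any gap and the z_c terms cancel.
Column 1: 0.7529×2.31 + x×2.68 + 21.09×2.86 + (z_c − 21.8429 − x)×3.32
Column 2: 0.497×0 + 21.57×2.76 + 18.26×3.01 + (z_c − 0.497 − 39.83)×3.32
The z_c×3.32 term appears on both sides and cancels. Collect the known terms of each column as K = Σ(ρt)_known − 3.32 × (depth of known layers): K_1 = 62.056599 − 3.32×21.8429 = −10.461829; K_2 = 114.4958 − 3.32×(0.497 + 39.83) = −19.38984.
Balance: K_1 − x×(3.32 − 2.68) = K_2, so x = (K_1 − K_2)/(3.32 − 2.68) = 8.92801/0.64 = 14 km.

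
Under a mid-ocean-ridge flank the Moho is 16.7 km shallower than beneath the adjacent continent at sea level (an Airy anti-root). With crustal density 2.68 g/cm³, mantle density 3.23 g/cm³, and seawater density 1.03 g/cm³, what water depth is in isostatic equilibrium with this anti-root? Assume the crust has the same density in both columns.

5.57 km

Replacing a thickness d of crust by seawater at the top must be balanced by replacing crust with mantle at the base: d (ρ_c − ρ_w) = a (ρ_m − ρ_c).
d = a (ρ_m − ρ_c)/(ρ_c − ρ_w) = 16.7 km × 0.55/1.65 = 5.57 km.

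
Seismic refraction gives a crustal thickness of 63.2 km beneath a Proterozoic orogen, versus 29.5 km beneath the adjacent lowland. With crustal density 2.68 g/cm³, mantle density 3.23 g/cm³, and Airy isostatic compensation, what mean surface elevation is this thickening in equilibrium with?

5.74 km

Excess crust Δ = 63.2 km − 29.5 km = 33.7 km, split between elevation h and root r with h + r = Δ.
Airy balance ρ_c h = (ρ_m − ρ_c) r gives r = h ρ_c/(ρ_m − ρ_c), so h (1 + ρ_c/(ρ_m − ρ_c)) = Δ, i.e. h = Δ (ρ_m − ρ_c)/ρ_m.
h = 33.7 km × 0.55/3.23 = 5.74 km.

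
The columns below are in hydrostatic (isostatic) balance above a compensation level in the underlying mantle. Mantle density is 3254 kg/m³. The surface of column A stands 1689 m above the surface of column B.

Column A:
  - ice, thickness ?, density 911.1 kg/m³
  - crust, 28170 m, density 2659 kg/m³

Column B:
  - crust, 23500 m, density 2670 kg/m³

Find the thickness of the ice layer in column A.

1050 m

Take the compensation level at the base of the deeper column (depth z_c below the surface of column A) and equate Σ ρ_i t_i down to z_c; mantle fills any gap and the z_c terms cancel.
Column A: x×911.1 + 28170×2659 + (z_c − 28170 − x)×3254
Column B: 1689×0 + 23500×2670 + (z_c − 1689 − 23500)×3254
The z_c×3254 term appears on both sides and cancels. Collect the known terms of each column as K = Σ(ρt)_known − 3254 × (depth of known layers): K_A = 74904030 − 3254×28170 = −16761150; K_B = 62745000 − 3254×(1689 + 23500) = −19220006.
Balance: K_A − x×(3254 − 911.1) = K_B, so x = (K_A − K_B)/(3254 − 911.1) = 2458860/2342.9 = 1050 m.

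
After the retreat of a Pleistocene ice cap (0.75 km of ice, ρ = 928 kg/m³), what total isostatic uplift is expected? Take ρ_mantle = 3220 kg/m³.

0.216 km

Removing the load lets mantle flow back in; uplift u satisfies ρ_ice t = ρ_m u.
u = t ρ_ice/ρ_m = 0.75 km × 928/3220 = 0.216 km.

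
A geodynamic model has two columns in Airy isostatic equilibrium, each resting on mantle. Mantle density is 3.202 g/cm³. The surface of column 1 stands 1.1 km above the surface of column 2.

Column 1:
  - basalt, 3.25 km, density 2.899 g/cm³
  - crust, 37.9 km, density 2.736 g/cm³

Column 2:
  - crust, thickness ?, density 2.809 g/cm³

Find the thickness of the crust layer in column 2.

Take the compensation level at the base of the deeper column (depth z_c below the surface of column 1) and equate Σ ρ_i t_i down to z_c; mantle fills any gap and the z_c terms cancel.
Column 1: 3.25×2.899 + 37.9×2.736 + (z_c − 41.15)×3.202
Column 2: 1.1×0 + x×2.809 + (z_c − 1.1 − 0 − x)×3.202
The z_c×3.202 term appears on both sides and cancels. Collect the known terms of each column as K = Σ(ρt)_known − 3.202 × (depth of known layers): K_1 = 113.11615 − 3.202×41.15 = −18.64615; K_2 = 0 − 3.202×(1.1 + 0) = −3.5222.
Balance: K_1 = K_2 − x×(3.202 − 2.809), so x = (K_2 − K_1)/(3.202 − 2.809) = 15.1239/0.393 = 38.5 km.

38.5 km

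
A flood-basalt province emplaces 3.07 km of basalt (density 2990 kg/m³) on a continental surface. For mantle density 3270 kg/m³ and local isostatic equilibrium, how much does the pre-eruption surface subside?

Subaerial loading: s = t ρ_load / ρ_m.
s = 3.07 km × 2990/3270 = 2.81 km.

2.81 km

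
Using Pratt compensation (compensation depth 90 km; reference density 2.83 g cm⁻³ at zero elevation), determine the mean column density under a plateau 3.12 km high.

2.74 g cm⁻³

Pratt balance: ρ_ref D = ρ (D + h).
ρ = ρ_ref D/(D + h) = 2.83 × 90 km/(90 km + 3.12 km) = 2.74 g cm⁻³.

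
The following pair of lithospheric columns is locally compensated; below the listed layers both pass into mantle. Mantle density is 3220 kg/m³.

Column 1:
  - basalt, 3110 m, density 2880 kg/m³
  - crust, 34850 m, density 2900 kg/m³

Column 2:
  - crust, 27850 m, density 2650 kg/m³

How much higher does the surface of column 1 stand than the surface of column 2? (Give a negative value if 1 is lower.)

For any compensation level in the mantle, the mantle terms cancel and isostasy reduces to e = (Σt_1 − Σt_2) − (Σ(ρt)_1 − Σ(ρt)_2) / ρ_m.
Σt_1 = 37960 m; Σt_2 = 27850 m; Σ(ρt)_1 = 110021800; Σ(ρt)_2 = 73802500 (in m·kg/m³).
e = (37960 − 27850) − (110021800 − 73802500) / 3220 = −1140 m.

−1140 m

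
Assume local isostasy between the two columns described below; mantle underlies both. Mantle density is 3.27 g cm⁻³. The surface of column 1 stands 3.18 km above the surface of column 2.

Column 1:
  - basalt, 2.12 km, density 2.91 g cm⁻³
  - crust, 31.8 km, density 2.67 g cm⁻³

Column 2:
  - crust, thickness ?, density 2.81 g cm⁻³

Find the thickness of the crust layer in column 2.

Take the compensation level at the base of the deeper column (depth z_c below the surface of column 1) and equate Σ ρ_i t_i down to z_c; mantle fills any gap and the z_c terms cancel.
Column 1: 2.12×2.91 + 31.8×2.67 + (z_c − 33.92)×3.27
Column 2: 3.18×0 + x×2.81 + (z_c − 3.18 − 0 − x)×3.27
The z_c×3.27 term appears on both sides and cancels. Collect the known terms of each column as K = Σ(ρt)_known − 3.27 × (depth of known layers): K_1 = 91.0752 − 3.27×33.92 = −19.8432; K_2 = 0 − 3.27×(3.18 + 0) = −10.3986.
Balance: K_1 = K_2 − x×(3.27 − 2.81), so x = (K_2 − K_1)/(3.27 − 2.81) = 9.4446/0.46 = 20.5 km.

20.5 km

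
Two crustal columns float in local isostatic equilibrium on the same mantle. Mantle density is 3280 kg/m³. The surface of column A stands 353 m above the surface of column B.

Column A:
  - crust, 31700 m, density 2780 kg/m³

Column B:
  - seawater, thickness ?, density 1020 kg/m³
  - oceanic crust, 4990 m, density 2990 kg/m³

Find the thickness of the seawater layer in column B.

5860 m

Take the compensation level at the base of the deeper column (depth z_c below the surface of column A) and equate Σ ρ_i t_i down to z_c; mantle fills any gap and the z_c terms cancel.
Column A: 31700×2780 + (z_c − 31700)×3280
Column B: 353×0 + x×1020 + 4990×2990 + (z_c − 353 − 4990 − x)×3280
The z_c×3280 term appears on both sides and cancels. Collect the known terms of each column as K = Σ(ρt)_known − 3280 × (depth of known layers): K_A = 88126000 − 3280×31700 = −15850000; K_B = 14920100 − 3280×(353 + 4990) = −2604940.
Balance: K_A = K_B − x×(3280 − 1020), so x = (K_B − K_A)/(3280 − 1020) = 13245100/2260 = 5860 m.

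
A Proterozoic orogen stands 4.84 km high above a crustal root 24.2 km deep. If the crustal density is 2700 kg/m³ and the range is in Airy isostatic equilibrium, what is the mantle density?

3240 kg/m³

Airy balance: ρ_c h = (ρ_m − ρ_c) r → ρ_m = ρ_c (1 + h/r).
ρ_m = 2700 × (1 + 4.84 km/24.2 km) = 3240 kg/m³.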